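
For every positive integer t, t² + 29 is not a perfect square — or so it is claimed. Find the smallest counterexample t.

t = 14

We need the least positive integer t for which t² + 29 is a perfect square.
The first 13 eligible values, up to t = 13, all satisfy the conclusion.
t = 14: 14² + 29 = 225 = 15², a perfect square.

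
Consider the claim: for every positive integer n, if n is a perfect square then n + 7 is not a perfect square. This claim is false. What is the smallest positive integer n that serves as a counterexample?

Check each positive integer n in order until n is a perfect square but n + 7 is a perfect square.
n = 1: 1 + 7 = 8, not a perfect square.
n = 4: 4 + 7 = 11, not a perfect square.
n = 9: 9 = 3² and 9 + 7 = 16 = 4².
Thus n = 9 disproves the claim, and no smaller n works.

n = 9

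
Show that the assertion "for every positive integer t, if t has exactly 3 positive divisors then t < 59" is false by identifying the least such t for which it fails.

t = 121

A counterexample is any positive integer t such that t has exactly 3 positive divisors but the claim fails; we check each in order.
The first 4 eligible values, up to t = 49, all satisfy the conclusion.
t = 121: τ(121) = 3; 121 ≥ 59.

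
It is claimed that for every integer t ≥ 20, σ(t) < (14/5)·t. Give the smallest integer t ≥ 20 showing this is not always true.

t = 60

We need the least integer t ≥ 20 for which the claim fails.
The first 40 eligible values, up to t = 59, all satisfy the conclusion.
t = 60: σ(60) = 168; 168 ≥ 168.
Thus t = 60 disproves the claim, and no smaller t works.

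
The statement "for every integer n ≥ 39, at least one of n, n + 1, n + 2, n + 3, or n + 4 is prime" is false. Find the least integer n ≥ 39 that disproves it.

n = 48

For n = 39, 40, 41, 42, 43, 44, 45, 46, 47 the conclusion holds.
n = 48: 48 = 2 × 24; 49 = 7 × 7; 50 = 2 × 25; 51 = 3 × 17; 52 = 2 × 26 — all composite.
Hence n = 48 is a counterexample.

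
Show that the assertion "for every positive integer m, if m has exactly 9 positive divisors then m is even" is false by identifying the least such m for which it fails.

m = 225

A counterexample is any positive integer m such that m has exactly 9 positive divisors but m is odd; we check each in order.
For m = 36, 100, 196 the conclusion holds.
m = 225: divisors of 225: 9 divisors; 225 is odd.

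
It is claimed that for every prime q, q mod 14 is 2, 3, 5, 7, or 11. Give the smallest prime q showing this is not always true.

q = 13

For q = 2, 3, 5, 7, 11 the conclusion holds.
q = 13: 13 mod 14 = 13 — not in {2, 3, 5, 7, 11}.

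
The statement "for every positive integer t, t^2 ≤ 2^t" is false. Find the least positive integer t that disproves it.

A counterexample is any positive integer t such that t^2 > 2^t; we check each in order.
t = 1: t^2 = 1 and 2^t = 2, so 1 ≤ 2.
t = 2: t^2 = 4 and 2^t = 4, so 4 ≤ 4.
t = 3: t^2 = 9 and 2^t = 8, so 9 > 8.
Hence t = 3 is a counterexample.

t = 3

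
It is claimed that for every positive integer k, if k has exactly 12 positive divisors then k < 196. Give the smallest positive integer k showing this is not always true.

We need the least positive integer k for which k has exactly 12 positive divisors but the claim fails.
The first 12 eligible values, up to k = 160, all satisfy the conclusion.
k = 198: τ(198) = 12; 198 ≥ 196.
Hence k = 198 is a counterexample.

k = 198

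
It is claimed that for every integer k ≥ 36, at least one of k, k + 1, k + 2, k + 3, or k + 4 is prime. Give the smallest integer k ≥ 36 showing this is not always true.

We need the least integer k ≥ 36 for which k, k + 1, k + 2, k + 3, k + 4 are all composite.
For k = 36, 37, 38, 39, …, 45, 46, 47 the conclusion holds.
k = 48: 48 = 2 × 24; 49 = 7 × 7; 50 = 2 × 25; 51 = 3 × 17; 52 = 2 × 26 — all composite.

k = 48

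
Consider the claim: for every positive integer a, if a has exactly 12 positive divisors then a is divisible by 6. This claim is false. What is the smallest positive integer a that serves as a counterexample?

a = 140

Check each positive integer a in order until a has exactly 12 positive divisors but a is not divisible by 6.
a = 60: τ(60) = 12; 60 mod 6 = 0.
a = 72: τ(72) = 12; 72 mod 6 = 0.
a = 84: τ(84) = 12; 84 mod 6 = 0.
a = 90: τ(90) = 12; 90 mod 6 = 0.
a = 96: τ(96) = 12; 96 mod 6 = 0.
a = 108: τ(108) = 12; 108 mod 6 = 0.
a = 126: τ(126) = 12; 126 mod 6 = 0.
a = 132: τ(132) = 12; 132 mod 6 = 0.
a = 140: τ(140) = 12; 140 mod 6 = 2.
So a = 140 is the smallest counterexample.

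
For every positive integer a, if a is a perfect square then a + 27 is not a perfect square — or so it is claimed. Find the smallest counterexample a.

Check each positive integer a in order until a is a perfect square but a + 27 is a perfect square.
a = 1: 1 + 27 = 28, not a perfect square.
a = 4: 4 + 27 = 31, not a perfect square.
a = 9: 9 = 3² and 9 + 27 = 36 = 6².

a = 9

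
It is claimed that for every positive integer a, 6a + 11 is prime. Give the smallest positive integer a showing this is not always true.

a = 1: 6a + 11 = 17, prime.
a = 2: 6a + 11 = 23, prime.
a = 3: 6a + 11 = 29, prime.
a = 4: 6a + 11 = 35 = 5 × 7, composite.
Thus a = 4 disproves the claim, and no smaller a works.

a = 4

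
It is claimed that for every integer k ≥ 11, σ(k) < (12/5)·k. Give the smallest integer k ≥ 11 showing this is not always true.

Check each integer k ≥ 11 in order until the claim fails.
The first 13 eligible values, up to k = 23, all satisfy the conclusion.
k = 24: σ(24) = 60; 60 ≥ 288/5.
So k = 24 is the smallest counterexample.

k = 24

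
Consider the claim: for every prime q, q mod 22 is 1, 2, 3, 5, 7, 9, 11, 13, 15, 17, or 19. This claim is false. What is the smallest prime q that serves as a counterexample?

q = 43

We need the least prime q for which the claim fails.
For q = 2, 3, 5, 7, …, 31, 37, 41 the conclusion holds.
q = 43: 43 mod 22 = 21 — not in {1, 2, 3, 5, 7, 9, 11, 13, 15, 17, 19}.
Thus q = 43 disproves the claim, and no smaller q works.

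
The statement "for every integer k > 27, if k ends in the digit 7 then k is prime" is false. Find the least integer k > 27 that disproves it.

k = 37: 37 ends in 7 and is prime.
k = 47: 47 ends in 7 and is prime.
k = 57: 57 ends in 7; 57 = 3 × 19, composite.
Thus k = 57 disproves the claim, and no smaller k works.

k = 57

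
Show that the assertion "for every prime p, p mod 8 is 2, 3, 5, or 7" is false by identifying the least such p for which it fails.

For p = 2, 3, 5, 7, 11, 13 the conclusion holds.
p = 17: 17 mod 8 = 1 — not in {2, 3, 5, 7}.
Thus p = 17 disproves the claim, and no smaller p works.

p = 17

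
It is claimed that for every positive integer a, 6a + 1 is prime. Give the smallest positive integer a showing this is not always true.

A counterexample is any positive integer a such that 6a + 1 is not prime; we check each in order.
a = 1: 6a + 1 = 7, prime.
a = 2: 6a + 1 = 13, prime.
a = 3: 6a + 1 = 19, prime.
a = 4: 6a + 1 = 25 = 5 × 5, composite.

a = 4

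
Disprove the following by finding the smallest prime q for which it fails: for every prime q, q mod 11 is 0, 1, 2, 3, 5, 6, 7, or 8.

q = 31

For q = 2, 3, 5, 7, 11, 13, 17, 19, 23, 29 the conclusion holds.
q = 31: 31 mod 11 = 9 — not in {0, 1, 2, 3, 5, 6, 7, 8}.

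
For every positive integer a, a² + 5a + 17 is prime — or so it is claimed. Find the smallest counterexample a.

A counterexample is any positive integer a such that a² + 5a + 17 is not prime; we check each in order.
a = 1: a² + 5a + 17 = 23, prime.
a = 2: a² + 5a + 17 = 31, prime.
a = 3: a² + 5a + 17 = 41, prime.
a = 4: a² + 5a + 17 = 53, prime.
a = 5: a² + 5a + 17 = 67, prime.
a = 6: a² + 5a + 17 = 83, prime.
a = 7: a² + 5a + 17 = 101, prime.
a = 8: a² + 5a + 17 = 121 = 11 × 11, composite.

a = 8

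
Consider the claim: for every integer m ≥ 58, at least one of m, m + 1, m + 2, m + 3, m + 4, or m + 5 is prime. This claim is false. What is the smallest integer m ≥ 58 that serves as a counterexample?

We need the least integer m ≥ 58 for which m, m + 1, m + 2, m + 3, m + 4, m + 5 are all composite.
The first 32 eligible values, up to m = 89, all satisfy the conclusion.
m = 90: 90 = 2 × 45; 91 = 7 × 13; 92 = 2 × 46; 93 = 3 × 31; 94 = 2 × 47; 95 = 5 × 19 — all composite.

m = 90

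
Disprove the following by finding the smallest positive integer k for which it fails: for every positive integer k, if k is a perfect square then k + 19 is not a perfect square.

The first 8 eligible values, up to k = 64, all satisfy the conclusion.
k = 81: 81 = 9² and 81 + 19 = 100 = 10².
Hence k = 81 is a counterexample.

k = 81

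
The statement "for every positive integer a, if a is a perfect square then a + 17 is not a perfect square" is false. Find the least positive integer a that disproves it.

a = 1: 1 + 17 = 18, not a perfect square.
a = 4: 4 + 17 = 21, not a perfect square.
a = 9: 9 + 17 = 26, not a perfect square.
a = 16: 16 + 17 = 33, not a perfect square.
a = 25: 25 + 17 = 42, not a perfect square.
a = 36: 36 + 17 = 53, not a perfect square.
a = 49: 49 + 17 = 66, not a perfect square.
a = 64: 64 = 8² and 64 + 17 = 81 = 9².
Thus a = 64 disproves the claim, and no smaller a works.

a = 64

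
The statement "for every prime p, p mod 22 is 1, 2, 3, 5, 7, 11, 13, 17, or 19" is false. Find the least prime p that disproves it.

A counterexample is any prime p such that the claim fails; we check each in order.
The first 10 eligible values, up to p = 29, all satisfy the conclusion.
p = 31: 31 mod 22 = 9 — not in {1, 2, 3, 5, 7, 11, 13, 17, 19}.

p = 31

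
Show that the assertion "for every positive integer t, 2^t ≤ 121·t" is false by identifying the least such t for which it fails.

t = 11

We need the least positive integer t for which 2^t > 121·t.
The first 10 eligible values, up to t = 10, all satisfy the conclusion.
t = 11: 2^t = 2048 and 121·t = 1331, so 2048 > 1331.
Hence t = 11 is a counterexample.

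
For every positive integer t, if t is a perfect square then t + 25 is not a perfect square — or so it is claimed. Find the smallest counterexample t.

t = 144

For t = 1, 4, 9, 16, …, 81, 100, 121 the conclusion holds.
t = 144: 144 = 12² and 144 + 25 = 169 = 13².
Hence t = 144 is a counterexample.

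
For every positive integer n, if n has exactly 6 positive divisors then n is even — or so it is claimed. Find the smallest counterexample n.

A counterexample is any positive integer n such that n has exactly 6 positive divisors but n is odd; we check each in order.
For n = 12, 18, 20, 28, 32, 44 the conclusion holds.
n = 45: divisors of 45: 1, 3, 5, 9, 15, 45; 45 is odd.
Hence n = 45 is a counterexample.

n = 45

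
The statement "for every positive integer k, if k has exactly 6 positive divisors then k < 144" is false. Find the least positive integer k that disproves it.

k = 147

Check each positive integer k in order until k has exactly 6 positive divisors but the claim fails.
For k = 12, 18, 20, 28, …, 116, 117, 124 the conclusion holds.
k = 147: τ(147) = 6; 147 ≥ 144.
Hence k = 147 is a counterexample.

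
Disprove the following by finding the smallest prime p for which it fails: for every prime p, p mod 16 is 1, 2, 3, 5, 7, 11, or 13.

p = 31

We need the least prime p for which the claim fails.
For p = 2, 3, 5, 7, 11, 13, 17, 19, 23, 29 the conclusion holds.
p = 31: 31 mod 16 = 15 — not in {1, 2, 3, 5, 7, 11, 13}.
Thus p = 31 disproves the claim, and no smaller p works.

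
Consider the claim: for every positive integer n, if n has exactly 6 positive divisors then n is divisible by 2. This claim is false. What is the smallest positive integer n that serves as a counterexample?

n = 45

A counterexample is any positive integer n such that n has exactly 6 positive divisors but n is not divisible by 2; we check each in order.
For n = 12, 18, 20, 28, 32, 44 the conclusion holds.
n = 45: τ(45) = 6; 45 mod 2 = 1.
Hence n = 45 is a counterexample.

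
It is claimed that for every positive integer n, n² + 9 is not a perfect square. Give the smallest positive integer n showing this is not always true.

n = 4

For n = 1, 2, 3 the conclusion holds.
n = 4: 4² + 9 = 25 = 5², a perfect square.
So n = 4 is the smallest counterexample.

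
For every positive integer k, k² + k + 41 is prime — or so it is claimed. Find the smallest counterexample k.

The first 39 eligible values, up to k = 39, all satisfy the conclusion.
k = 40: k² + k + 41 = 1681 = 41 × 41, composite.

k = 40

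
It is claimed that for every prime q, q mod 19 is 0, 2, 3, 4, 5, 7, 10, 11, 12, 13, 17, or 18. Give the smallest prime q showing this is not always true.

q = 47

A counterexample is any prime q such that the claim fails; we check each in order.
For q = 2, 3, 5, 7, …, 37, 41, 43 the conclusion holds.
q = 47: 47 mod 19 = 9 — not in {0, 2, 3, 4, 5, 7, 10, 11, 12, 13, 17, 18}.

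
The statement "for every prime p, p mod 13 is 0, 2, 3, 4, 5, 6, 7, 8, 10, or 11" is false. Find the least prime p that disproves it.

p = 53

For p = 2, 3, 5, 7, …, 41, 43, 47 the conclusion holds.
p = 53: 53 mod 13 = 1 — not in {0, 2, 3, 4, 5, 6, 7, 8, 10, 11}.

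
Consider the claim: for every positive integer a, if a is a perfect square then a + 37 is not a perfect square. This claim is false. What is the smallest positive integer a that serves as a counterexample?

We need the least positive integer a for which a is a perfect square but a + 37 is a perfect square.
For a = 1, 4, 9, 16, …, 225, 256, 289 the conclusion holds.
a = 324: 324 = 18² and 324 + 37 = 361 = 19².

a = 324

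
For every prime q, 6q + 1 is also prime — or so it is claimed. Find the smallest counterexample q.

q = 19

Check each prime q in order until 6q + 1 is not prime.
For q = 2, 3, 5, 7, 11, 13, 17 the conclusion holds.
q = 19: 6q + 1 = 115 = 5 × 23, not prime.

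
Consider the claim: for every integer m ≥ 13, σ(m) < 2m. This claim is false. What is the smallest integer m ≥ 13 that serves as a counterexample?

m = 13: σ(13) = 14; 14 < 26.
m = 14: σ(14) = 24; 24 < 28.
m = 15: σ(15) = 24; 24 < 30.
m = 16: σ(16) = 31; 31 < 32.
m = 17: σ(17) = 18; 18 < 34.
m = 18: σ(18) = 39; 39 ≥ 36.
So m = 18 is the smallest counterexample.

m = 18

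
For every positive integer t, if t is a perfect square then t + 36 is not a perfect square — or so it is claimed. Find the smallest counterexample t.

For t = 1, 4, 9, 16, 25, 36, 49 the conclusion holds.
t = 64: 64 = 8² and 64 + 36 = 100 = 10².
Thus t = 64 disproves the claim, and no smaller t works.

t = 64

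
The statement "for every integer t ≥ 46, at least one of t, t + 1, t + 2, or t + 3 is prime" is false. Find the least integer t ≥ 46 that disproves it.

t = 48

A counterexample is any integer t ≥ 46 such that t, t + 1, t + 2, t + 3 are all composite; we check each in order.
For t = 46, 47 the conclusion holds.
t = 48: 48 = 2 × 24; 49 = 7 × 7; 50 = 2 × 25; 51 = 3 × 17 — all composite.
Thus t = 48 disproves the claim, and no smaller t works.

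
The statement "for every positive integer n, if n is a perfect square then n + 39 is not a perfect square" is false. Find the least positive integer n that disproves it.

Check each positive integer n in order until n is a perfect square but n + 39 is a perfect square.
For n = 1, 4, 9, 16 the conclusion holds.
n = 25: 25 = 5² and 25 + 39 = 64 = 8².
So n = 25 is the smallest counterexample.

n = 25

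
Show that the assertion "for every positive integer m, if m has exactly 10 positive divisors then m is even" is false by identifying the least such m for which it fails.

For m = 48, 80, 112, 162, 176, 208, 272, 304, 368 the conclusion holds.
m = 405: divisors of 405: 10 divisors; 405 is odd.
Hence m = 405 is a counterexample.

m = 405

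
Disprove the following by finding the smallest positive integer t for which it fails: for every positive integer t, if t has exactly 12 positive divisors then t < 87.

t = 90

A counterexample is any positive integer t such that t has exactly 12 positive divisors but the claim fails; we check each in order.
For t = 60, 72, 84 the conclusion holds.
t = 90: τ(90) = 12; 90 ≥ 87.
Hence t = 90 is a counterexample.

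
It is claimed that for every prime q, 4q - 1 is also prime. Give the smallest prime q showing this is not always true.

q = 7

A counterexample is any prime q such that 4q - 1 is not prime; we check each in order.
q = 2: 4q - 1 = 7, prime.
q = 3: 4q - 1 = 11, prime.
q = 5: 4q - 1 = 19, prime.
q = 7: 4q - 1 = 27 = 3 × 9, not prime.
Hence q = 7 is a counterexample.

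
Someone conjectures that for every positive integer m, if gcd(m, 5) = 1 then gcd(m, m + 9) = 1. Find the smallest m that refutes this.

m = 1: gcd(1, 10) = 1.
m = 2: gcd(2, 11) = 1.
m = 3: gcd(3, 12) = 3.

m = 3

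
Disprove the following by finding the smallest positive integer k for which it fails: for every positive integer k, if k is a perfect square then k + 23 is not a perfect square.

k = 121

Check each positive integer k in order until k is a perfect square but k + 23 is a perfect square.
The first 10 eligible values, up to k = 100, all satisfy the conclusion.
k = 121: 121 = 11² and 121 + 23 = 144 = 12².
Thus k = 121 disproves the claim, and no smaller k works.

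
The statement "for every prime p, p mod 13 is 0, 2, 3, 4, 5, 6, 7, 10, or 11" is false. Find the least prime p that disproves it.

p = 47

A counterexample is any prime p such that the claim fails; we check each in order.
For p = 2, 3, 5, 7, …, 37, 41, 43 the conclusion holds.
p = 47: 47 mod 13 = 8 — not in {0, 2, 3, 4, 5, 6, 7, 10, 11}.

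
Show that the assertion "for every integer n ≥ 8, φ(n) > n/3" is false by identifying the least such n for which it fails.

n = 12

Check each integer n ≥ 8 in order until the claim fails.
For n = 8, 9, 10, 11 the conclusion holds.
n = 12: φ(12) = 4 and 12/3 = 4, so φ(12) ≤ 12/3.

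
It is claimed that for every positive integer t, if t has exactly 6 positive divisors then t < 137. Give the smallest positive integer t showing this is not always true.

t = 147

A counterexample is any positive integer t such that t has exactly 6 positive divisors but the claim fails; we check each in order.
For t = 12, 18, 20, 28, …, 116, 117, 124 the conclusion holds.
t = 147: τ(147) = 6; 147 ≥ 137.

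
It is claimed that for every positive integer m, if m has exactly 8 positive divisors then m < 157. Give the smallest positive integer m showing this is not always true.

m = 165

We need the least positive integer m for which m has exactly 8 positive divisors but the claim fails.
For m = 24, 30, 40, 42, …, 138, 152, 154 the conclusion holds.
m = 165: τ(165) = 8; 165 ≥ 157.
So m = 165 is the smallest counterexample.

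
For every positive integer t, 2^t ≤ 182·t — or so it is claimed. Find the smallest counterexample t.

A counterexample is any positive integer t such that 2^t > 182·t; we check each in order.
For t = 1, 2, 3, 4, 5, 6, 7, 8, 9, 10 the conclusion holds.
t = 11: 2^t = 2048 and 182·t = 2002, so 2048 > 2002.

t = 11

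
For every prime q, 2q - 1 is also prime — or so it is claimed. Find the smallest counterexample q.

We need the least prime q for which 2q - 1 is not prime.
For q = 2, 3 the conclusion holds.
q = 5: 2q - 1 = 9 = 3 × 3, not prime.
Thus q = 5 disproves the claim, and no smaller q works.

q = 5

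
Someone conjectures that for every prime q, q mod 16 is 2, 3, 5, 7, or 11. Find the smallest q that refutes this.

q = 13

A counterexample is any prime q such that the claim fails; we check each in order.
The first 5 eligible values, up to q = 11, all satisfy the conclusion.
q = 13: 13 mod 16 = 13 — not in {2, 3, 5, 7, 11}.
Hence q = 13 is a counterexample.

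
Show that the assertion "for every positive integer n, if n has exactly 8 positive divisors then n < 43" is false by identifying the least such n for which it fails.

n = 54

A counterexample is any positive integer n such that n has exactly 8 positive divisors but the claim fails; we check each in order.
The first 4 eligible values, up to n = 42, all satisfy the conclusion.
n = 54: τ(54) = 8; 54 ≥ 43.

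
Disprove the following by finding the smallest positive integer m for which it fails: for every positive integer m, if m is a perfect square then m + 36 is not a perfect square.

m = 64

We need the least positive integer m for which m is a perfect square but m + 36 is a perfect square.
For m = 1, 4, 9, 16, 25, 36, 49 the conclusion holds.
m = 64: 64 = 8² and 64 + 36 = 100 = 10².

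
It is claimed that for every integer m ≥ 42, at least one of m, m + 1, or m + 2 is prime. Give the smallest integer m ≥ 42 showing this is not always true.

m = 44

A counterexample is any integer m ≥ 42 such that m, m + 1, m + 2 are all composite; we check each in order.
m = 42: 43 is prime.
m = 43: 43 is prime.
m = 44: 44 = 2 × 22; 45 = 3 × 15; 46 = 2 × 23 — all composite.
Hence m = 44 is a counterexample.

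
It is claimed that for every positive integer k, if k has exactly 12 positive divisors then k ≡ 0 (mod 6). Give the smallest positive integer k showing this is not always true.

A counterexample is any positive integer k such that k has exactly 12 positive divisors but the claim fails; we check each in order.
The first 8 eligible values, up to k = 132, all satisfy the conclusion.
k = 140: τ(140) = 12; 140 ≡ 2 (mod 6).

k = 140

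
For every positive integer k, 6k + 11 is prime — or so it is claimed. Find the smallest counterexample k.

For k = 1, 2, 3 the conclusion holds.
k = 4: 6k + 11 = 35 = 5 × 7, composite.
Thus k = 4 disproves the claim, and no smaller k works.

k = 4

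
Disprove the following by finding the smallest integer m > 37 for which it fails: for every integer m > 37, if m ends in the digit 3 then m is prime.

A counterexample is any integer m > 37 such that m ends in the digit 3 but m is not prime; we check each in order.
m = 43: 43 ends in 3 and is prime.
m = 53: 53 ends in 3 and is prime.
m = 63: 63 ends in 3; 63 = 3 × 21, composite.
Hence m = 63 is a counterexample.

m = 63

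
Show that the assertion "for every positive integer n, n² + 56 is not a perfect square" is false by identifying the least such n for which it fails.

Check each positive integer n in order until n² + 56 is a perfect square.
n = 1: 1² + 56 = 57, not a perfect square.
n = 2: 2² + 56 = 60, not a perfect square.
n = 3: 3² + 56 = 65, not a perfect square.
n = 4: 4² + 56 = 72, not a perfect square.
n = 5: 5² + 56 = 81 = 9², a perfect square.
So n = 5 is the smallest counterexample.

n = 5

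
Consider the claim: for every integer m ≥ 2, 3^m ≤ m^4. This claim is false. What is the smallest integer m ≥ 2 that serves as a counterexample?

m = 8

We need the least integer m ≥ 2 for which 3^m > m^4.
For m = 2, 3, 4, 5, 6, 7 the conclusion holds.
m = 8: 3^m = 6561 and m^4 = 4096, so 6561 > 4096.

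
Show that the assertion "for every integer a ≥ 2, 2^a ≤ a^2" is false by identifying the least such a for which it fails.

a = 5

Check each integer a ≥ 2 in order until 2^a > a^2.
a = 2: 2^a = 4 and a^2 = 4, so 4 ≤ 4.
a = 3: 2^a = 8 and a^2 = 9, so 8 ≤ 9.
a = 4: 2^a = 16 and a^2 = 16, so 16 ≤ 16.
a = 5: 2^a = 32 and a^2 = 25, so 32 > 25.
Hence a = 5 is a counterexample.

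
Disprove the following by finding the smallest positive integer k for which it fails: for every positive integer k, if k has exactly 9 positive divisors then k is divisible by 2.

For k = 36, 100, 196 the conclusion holds.
k = 225: τ(225) = 9; 225 mod 2 = 1.
Hence k = 225 is a counterexample.

k = 225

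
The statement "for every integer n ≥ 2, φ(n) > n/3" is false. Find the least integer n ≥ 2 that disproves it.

n = 6

A counterexample is any integer n ≥ 2 such that the claim fails; we check each in order.
n = 2: φ(2) = 1 and 2/3 = 2/3, so φ(2) > 2/3.
n = 3: φ(3) = 2 and 3/3 = 1, so φ(3) > 3/3.
n = 4: φ(4) = 2 and 4/3 = 4/3, so φ(4) > 4/3.
n = 5: φ(5) = 4 and 5/3 = 5/3, so φ(5) > 5/3.
n = 6: φ(6) = 2 and 6/3 = 2, so φ(6) ≤ 6/3.
So n = 6 is the smallest counterexample.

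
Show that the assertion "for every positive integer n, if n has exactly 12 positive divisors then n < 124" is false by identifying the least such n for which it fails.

n = 126

Check each positive integer n in order until n has exactly 12 positive divisors but the claim fails.
The first 6 eligible values, up to n = 108, all satisfy the conclusion.
n = 126: τ(126) = 12; 126 ≥ 124.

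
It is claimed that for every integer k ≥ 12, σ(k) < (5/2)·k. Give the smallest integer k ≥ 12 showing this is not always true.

k = 24

For k = 12, 13, 14, 15, …, 21, 22, 23 the conclusion holds.
k = 24: σ(24) = 60; 60 ≥ 60.
So k = 24 is the smallest counterexample.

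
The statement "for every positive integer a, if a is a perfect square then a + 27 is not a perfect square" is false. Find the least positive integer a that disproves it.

Check each positive integer a in order until a is a perfect square but a + 27 is a perfect square.
a = 1: 1 + 27 = 28, not a perfect square.
a = 4: 4 + 27 = 31, not a perfect square.
a = 9: 9 = 3² and 9 + 27 = 36 = 6².
Hence a = 9 is a counterexample.

a = 9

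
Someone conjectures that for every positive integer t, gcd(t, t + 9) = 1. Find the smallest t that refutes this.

We need the least positive integer t for which gcd(t, t + 9) > 1.
For t = 1, 2 the conclusion holds.
t = 3: gcd(3, 12) = 3.
Hence t = 3 is a counterexample.

t = 3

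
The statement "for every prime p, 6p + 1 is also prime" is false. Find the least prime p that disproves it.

We need the least prime p for which 6p + 1 is not prime.
The first 7 eligible values, up to p = 17, all satisfy the conclusion.
p = 19: 6p + 1 = 115 = 5 × 23, not prime.

p = 19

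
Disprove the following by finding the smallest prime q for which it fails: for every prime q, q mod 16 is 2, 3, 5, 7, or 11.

q = 13

We need the least prime q for which the claim fails.
For q = 2, 3, 5, 7, 11 the conclusion holds.
q = 13: 13 mod 16 = 13 — not in {2, 3, 5, 7, 11}.
So q = 13 is the smallest counterexample.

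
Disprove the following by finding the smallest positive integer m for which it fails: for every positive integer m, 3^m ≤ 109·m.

m = 6

We need the least positive integer m for which 3^m > 109·m.
For m = 1, 2, 3, 4, 5 the conclusion holds.
m = 6: 3^m = 729 and 109·m = 654, so 729 > 654.
Hence m = 6 is a counterexample.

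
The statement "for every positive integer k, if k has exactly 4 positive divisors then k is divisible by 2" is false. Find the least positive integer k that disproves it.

k = 15

A counterexample is any positive integer k such that k has exactly 4 positive divisors but k is not divisible by 2; we check each in order.
The first 4 eligible values, up to k = 14, all satisfy the conclusion.
k = 15: τ(15) = 4; 15 mod 2 = 1.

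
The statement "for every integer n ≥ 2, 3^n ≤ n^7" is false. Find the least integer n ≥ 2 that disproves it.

n = 19

A counterexample is any integer n ≥ 2 such that 3^n > n^7; we check each in order.
For n = 2, 3, 4, 5, …, 16, 17, 18 the conclusion holds.
n = 19: 3^n = 1162261467 and n^7 = 893871739, so 1162261467 > 893871739.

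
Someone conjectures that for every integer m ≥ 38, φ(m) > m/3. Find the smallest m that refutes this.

A counterexample is any integer m ≥ 38 such that the claim fails; we check each in order.
m = 38: φ(38) = 18 and 38/3 = 38/3, so φ(38) > 38/3.
m = 39: φ(39) = 24 and 39/3 = 13, so φ(39) > 39/3.
m = 40: φ(40) = 16 and 40/3 = 40/3, so φ(40) > 40/3.
m = 41: φ(41) = 40 and 41/3 = 41/3, so φ(41) > 41/3.
m = 42: φ(42) = 12 and 42/3 = 14, so φ(42) ≤ 42/3.
Thus m = 42 disproves the claim, and no smaller m works.

m = 42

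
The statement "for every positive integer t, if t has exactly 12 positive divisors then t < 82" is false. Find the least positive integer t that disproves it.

We need the least positive integer t for which t has exactly 12 positive divisors but the claim fails.
For t = 60, 72 the conclusion holds.
t = 84: τ(84) = 12; 84 ≥ 82.

t = 84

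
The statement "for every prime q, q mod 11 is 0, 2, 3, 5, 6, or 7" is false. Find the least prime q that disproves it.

Check each prime q in order until the claim fails.
The first 7 eligible values, up to q = 17, all satisfy the conclusion.
q = 19: 19 mod 11 = 8 — not in {0, 2, 3, 5, 6, 7}.
Thus q = 19 disproves the claim, and no smaller q works.

q = 19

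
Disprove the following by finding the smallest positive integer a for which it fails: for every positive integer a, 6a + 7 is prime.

For a = 1, 2 the conclusion holds.
a = 3: 6a + 7 = 25 = 5 × 5, composite.
Thus a = 3 disproves the claim, and no smaller a works.

a = 3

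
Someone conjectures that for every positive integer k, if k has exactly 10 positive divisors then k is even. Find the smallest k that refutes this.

k = 405

A counterexample is any positive integer k such that k has exactly 10 positive divisors but k is odd; we check each in order.
The first 9 eligible values, up to k = 368, all satisfy the conclusion.
k = 405: divisors of 405: 10 divisors; 405 is odd.
Hence k = 405 is a counterexample.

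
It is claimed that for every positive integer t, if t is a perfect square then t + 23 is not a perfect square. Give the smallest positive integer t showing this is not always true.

The first 10 eligible values, up to t = 100, all satisfy the conclusion.
t = 121: 121 = 11² and 121 + 23 = 144 = 12².

t = 121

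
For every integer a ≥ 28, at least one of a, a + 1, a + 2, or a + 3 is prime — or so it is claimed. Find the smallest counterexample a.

Check each integer a ≥ 28 in order until a, a + 1, a + 2, a + 3 are all composite.
The first 4 eligible values, up to a = 31, all satisfy the conclusion.
a = 32: 32 = 2 × 16; 33 = 3 × 11; 34 = 2 × 17; 35 = 5 × 7 — all composite.

a = 32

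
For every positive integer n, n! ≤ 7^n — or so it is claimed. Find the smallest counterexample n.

n = 17

Check each positive integer n in order until n! > 7^n.
The first 16 eligible values, up to n = 16, all satisfy the conclusion.
n = 17: n! = 355687428096000 and 7^n = 232630513987207, so 355687428096000 > 232630513987207.
Hence n = 17 is a counterexample.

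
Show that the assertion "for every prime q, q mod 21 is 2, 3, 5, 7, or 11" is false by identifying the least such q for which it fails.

q = 13

The first 5 eligible values, up to q = 11, all satisfy the conclusion.
q = 13: 13 mod 21 = 13 — not in {2, 3, 5, 7, 11}.
Thus q = 13 disproves the claim, and no smaller q works.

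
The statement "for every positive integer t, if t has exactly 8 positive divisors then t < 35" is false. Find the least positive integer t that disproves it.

Check each positive integer t in order until t has exactly 8 positive divisors but the claim fails.
t = 24: τ(24) = 8; 24 < 35.
t = 30: τ(30) = 8; 30 < 35.
t = 40: τ(40) = 8; 40 ≥ 35.

t = 40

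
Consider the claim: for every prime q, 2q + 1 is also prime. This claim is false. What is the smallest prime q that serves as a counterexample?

q = 7

We need the least prime q for which 2q + 1 is not prime.
For q = 2, 3, 5 the conclusion holds.
q = 7: 2q + 1 = 15 = 3 × 5, not prime.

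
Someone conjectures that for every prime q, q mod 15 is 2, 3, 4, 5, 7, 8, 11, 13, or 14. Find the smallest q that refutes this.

q = 31

For q = 2, 3, 5, 7, 11, 13, 17, 19, 23, 29 the conclusion holds.
q = 31: 31 mod 15 = 1 — not in {2, 3, 4, 5, 7, 8, 11, 13, 14}.
Thus q = 31 disproves the claim, and no smaller q works.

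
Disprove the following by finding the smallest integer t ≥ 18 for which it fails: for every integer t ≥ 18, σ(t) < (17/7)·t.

The first 6 eligible values, up to t = 23, all satisfy the conclusion.
t = 24: σ(24) = 60; 60 ≥ 408/7.

t = 24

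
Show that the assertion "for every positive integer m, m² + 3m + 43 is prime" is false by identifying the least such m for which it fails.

Check each positive integer m in order until m² + 3m + 43 is not prime.
For m = 1, 2, 3, 4, …, 36, 37, 38 the conclusion holds.
m = 39: m² + 3m + 43 = 1681 = 41 × 41, composite.

m = 39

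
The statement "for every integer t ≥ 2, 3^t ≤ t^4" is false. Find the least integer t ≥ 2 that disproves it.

A counterexample is any integer t ≥ 2 such that 3^t > t^4; we check each in order.
t = 2: 3^t = 9 and t^4 = 16, so 9 ≤ 16.
t = 3: 3^t = 27 and t^4 = 81, so 27 ≤ 81.
t = 4: 3^t = 81 and t^4 = 256, so 81 ≤ 256.
t = 5: 3^t = 243 and t^4 = 625, so 243 ≤ 625.
t = 6: 3^t = 729 and t^4 = 1296, so 729 ≤ 1296.
t = 7: 3^t = 2187 and t^4 = 2401, so 2187 ≤ 2401.
t = 8: 3^t = 6561 and t^4 = 4096, so 6561 > 4096.
Thus t = 8 disproves the claim, and no smaller t works.

t = 8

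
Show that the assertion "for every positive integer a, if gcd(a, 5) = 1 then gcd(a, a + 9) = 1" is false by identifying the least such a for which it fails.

a = 3

We need the least positive integer a for which gcd(a, 5) = 1 but gcd(a, a + 9) > 1.
a = 1: gcd(1, 10) = 1.
a = 2: gcd(2, 11) = 1.
a = 3: gcd(3, 12) = 3.
So a = 3 is the smallest counterexample.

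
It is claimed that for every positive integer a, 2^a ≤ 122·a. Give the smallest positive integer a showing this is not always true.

Check each positive integer a in order until 2^a > 122·a.
The first 10 eligible values, up to a = 10, all satisfy the conclusion.
a = 11: 2^a = 2048 and 122·a = 1342, so 2048 > 1342.
So a = 11 is the smallest counterexample.

a = 11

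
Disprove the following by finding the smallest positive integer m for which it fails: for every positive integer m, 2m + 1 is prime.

m = 4

For m = 1, 2, 3 the conclusion holds.
m = 4: 2m + 1 = 9 = 3 × 3, composite.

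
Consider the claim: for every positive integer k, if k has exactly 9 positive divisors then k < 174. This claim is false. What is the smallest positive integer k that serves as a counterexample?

k = 196

We need the least positive integer k for which k has exactly 9 positive divisors but the claim fails.
For k = 36, 100 the conclusion holds.
k = 196: τ(196) = 9; 196 ≥ 174.
Hence k = 196 is a counterexample.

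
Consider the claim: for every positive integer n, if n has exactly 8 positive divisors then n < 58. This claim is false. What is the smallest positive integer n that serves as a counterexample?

n = 66

We need the least positive integer n for which n has exactly 8 positive divisors but the claim fails.
n = 24: τ(24) = 8; 24 < 58.
n = 30: τ(30) = 8; 30 < 58.
n = 40: τ(40) = 8; 40 < 58.
n = 42: τ(42) = 8; 42 < 58.
n = 54: τ(54) = 8; 54 < 58.
n = 56: τ(56) = 8; 56 < 58.
n = 66: τ(66) = 8; 66 ≥ 58.
Thus n = 66 disproves the claim, and no smaller n works.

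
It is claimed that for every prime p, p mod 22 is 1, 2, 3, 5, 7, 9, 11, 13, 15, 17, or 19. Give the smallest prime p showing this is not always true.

We need the least prime p for which the claim fails.
For p = 2, 3, 5, 7, …, 31, 37, 41 the conclusion holds.
p = 43: 43 mod 22 = 21 — not in {1, 2, 3, 5, 7, 9, 11, 13, 15, 17, 19}.

p = 43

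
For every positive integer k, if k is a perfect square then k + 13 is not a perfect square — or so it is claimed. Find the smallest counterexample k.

k = 36

The first 5 eligible values, up to k = 25, all satisfy the conclusion.
k = 36: 36 = 6² and 36 + 13 = 49 = 7².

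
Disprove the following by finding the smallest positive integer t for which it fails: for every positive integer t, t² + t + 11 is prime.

t = 10

Check each positive integer t in order until t² + t + 11 is not prime.
For t = 1, 2, 3, 4, 5, 6, 7, 8, 9 the conclusion holds.
t = 10: t² + t + 11 = 121 = 11 × 11, composite.
So t = 10 is the smallest counterexample.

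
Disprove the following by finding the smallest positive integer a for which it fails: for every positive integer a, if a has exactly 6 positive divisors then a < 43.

a = 44

a = 12: τ(12) = 6; 12 < 43.
a = 18: τ(18) = 6; 18 < 43.
a = 20: τ(20) = 6; 20 < 43.
a = 28: τ(28) = 6; 28 < 43.
a = 32: τ(32) = 6; 32 < 43.
a = 44: τ(44) = 6; 44 ≥ 43.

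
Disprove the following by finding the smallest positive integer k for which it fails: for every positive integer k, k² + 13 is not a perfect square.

Check each positive integer k in order until k² + 13 is a perfect square.
The first 5 eligible values, up to k = 5, all satisfy the conclusion.
k = 6: 6² + 13 = 49 = 7², a perfect square.
So k = 6 is the smallest counterexample.

k = 6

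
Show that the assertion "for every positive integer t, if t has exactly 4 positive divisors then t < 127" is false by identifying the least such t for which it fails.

The first 40 eligible values, up to t = 125, all satisfy the conclusion.
t = 129: τ(129) = 4; 129 ≥ 127.
So t = 129 is the smallest counterexample.

t = 129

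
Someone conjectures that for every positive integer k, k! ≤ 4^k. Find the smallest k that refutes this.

Check each positive integer k in order until k! > 4^k.
The first 8 eligible values, up to k = 8, all satisfy the conclusion.
k = 9: k! = 362880 and 4^k = 262144, so 362880 > 262144.
Hence k = 9 is a counterexample.

k = 9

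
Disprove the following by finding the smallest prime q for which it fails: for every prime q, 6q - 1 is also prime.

We need the least prime q for which 6q - 1 is not prime.
For q = 2, 3, 5, 7 the conclusion holds.
q = 11: 6q - 1 = 65 = 5 × 13, not prime.
So q = 11 is the smallest counterexample.

q = 11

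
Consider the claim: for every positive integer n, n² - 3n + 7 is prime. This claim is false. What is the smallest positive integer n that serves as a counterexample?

Check each positive integer n in order until n² - 3n + 7 is not prime.
n = 1: n² - 3n + 7 = 5, prime.
n = 2: n² - 3n + 7 = 5, prime.
n = 3: n² - 3n + 7 = 7, prime.
n = 4: n² - 3n + 7 = 11, prime.
n = 5: n² - 3n + 7 = 17, prime.
n = 6: n² - 3n + 7 = 25 = 5 × 5, composite.

n = 6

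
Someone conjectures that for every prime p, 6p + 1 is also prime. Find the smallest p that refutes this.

p = 2: 6p + 1 = 13, prime.
p = 3: 6p + 1 = 19, prime.
p = 5: 6p + 1 = 31, prime.
p = 7: 6p + 1 = 43, prime.
p = 11: 6p + 1 = 67, prime.
p = 13: 6p + 1 = 79, prime.
p = 17: 6p + 1 = 103, prime.
p = 19: 6p + 1 = 115 = 5 × 23, not prime.

p = 19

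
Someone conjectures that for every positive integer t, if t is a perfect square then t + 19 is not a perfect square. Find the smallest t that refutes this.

t = 81

Check each positive integer t in order until t is a perfect square but t + 19 is a perfect square.
t = 1: 1 + 19 = 20, not a perfect square.
t = 4: 4 + 19 = 23, not a perfect square.
t = 9: 9 + 19 = 28, not a perfect square.
t = 16: 16 + 19 = 35, not a perfect square.
t = 25: 25 + 19 = 44, not a perfect square.
t = 36: 36 + 19 = 55, not a perfect square.
t = 49: 49 + 19 = 68, not a perfect square.
t = 64: 64 + 19 = 83, not a perfect square.
t = 81: 81 = 9² and 81 + 19 = 100 = 10².
Hence t = 81 is a counterexample.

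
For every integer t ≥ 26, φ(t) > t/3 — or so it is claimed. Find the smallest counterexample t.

t = 30

A counterexample is any integer t ≥ 26 such that the claim fails; we check each in order.
For t = 26, 27, 28, 29 the conclusion holds.
t = 30: φ(30) = 8 and 30/3 = 10, so φ(30) ≤ 30/3.
Thus t = 30 disproves the claim, and no smaller t works.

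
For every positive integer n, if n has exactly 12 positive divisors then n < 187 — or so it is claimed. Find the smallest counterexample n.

n = 198

For n = 60, 72, 84, 90, …, 150, 156, 160 the conclusion holds.
n = 198: τ(198) = 12; 198 ≥ 187.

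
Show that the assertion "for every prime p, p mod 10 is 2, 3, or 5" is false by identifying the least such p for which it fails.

We need the least prime p for which the claim fails.
p = 2: 2 mod 10 = 2.
p = 3: 3 mod 10 = 3.
p = 5: 5 mod 10 = 5.
p = 7: 7 mod 10 = 7 — not in {2, 3, 5}.

p = 7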